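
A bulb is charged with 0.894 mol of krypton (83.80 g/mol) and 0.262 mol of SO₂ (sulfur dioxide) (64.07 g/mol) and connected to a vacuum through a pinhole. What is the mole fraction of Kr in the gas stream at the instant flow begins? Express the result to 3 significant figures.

0.749

The effusion rate of species i is ∝ p_i/√M_i ∝ n_i/√M_i.
x_Kr(eff) = (n_Kr/√M_Kr) / (n_Kr/√M_Kr + n_SO₂/√M_SO₂)
= (0.894/√83.80) / (0.894/√83.80 + 0.262/√64.07) = 0.09766/(0.09766 + 0.03273) = 0.749.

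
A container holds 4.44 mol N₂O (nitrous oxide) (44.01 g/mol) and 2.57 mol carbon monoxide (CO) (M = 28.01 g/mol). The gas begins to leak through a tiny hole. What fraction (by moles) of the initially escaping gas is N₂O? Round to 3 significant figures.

0.580

The effusion rate of species i is ∝ p_i/√M_i ∝ n_i/√M_i.
So x_N₂O in the escaping gas = (n_N₂O/√M_N₂O) / Σ(n_i/√M_i)
= (4.44/√44.01) / (4.44/√44.01 + 2.57/√28.01) = 0.6693/(0.6693 + 0.4856) = 0.580.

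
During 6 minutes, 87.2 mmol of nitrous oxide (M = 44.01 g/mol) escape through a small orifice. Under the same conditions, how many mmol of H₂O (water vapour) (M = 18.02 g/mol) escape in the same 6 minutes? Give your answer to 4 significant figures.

Graham's law gives rate_H₂O/rate_N₂O = √(M_N₂O/M_H₂O) = √(44.01/18.02) = √2.442 = 1.563.
So the amount for H₂O is 87.2 × 1.563 = 136.3 mmol.

136.3 mmol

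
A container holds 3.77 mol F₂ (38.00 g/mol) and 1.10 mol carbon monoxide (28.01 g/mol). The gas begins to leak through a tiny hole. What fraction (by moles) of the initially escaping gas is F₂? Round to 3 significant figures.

0.746

Effusion rate of each component ∝ n_i/√M_i (partial pressure × 1/√M).
So x_F₂ in the escaping gas = (n_F₂/√M_F₂) / Σ(n_i/√M_i)
= (3.77/√38.00) / (3.77/√38.00 + 1.10/√28.01) = 0.6116/(0.6116 + 0.2078) = 0.746.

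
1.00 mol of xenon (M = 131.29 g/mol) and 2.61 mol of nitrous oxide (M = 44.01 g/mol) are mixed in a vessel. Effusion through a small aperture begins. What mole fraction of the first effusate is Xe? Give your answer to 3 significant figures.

0.182

The effusion rate of species i is ∝ p_i/√M_i ∝ n_i/√M_i.
Mole fraction of Xe in the effusate = (n_Xe/√M_Xe) / (n_Xe/√M_Xe + n_N₂O/√M_N₂O)
= (1.00/√131.29) / (1.00/√131.29 + 2.61/√44.01) = 0.08727/(0.08727 + 0.3934) = 0.182.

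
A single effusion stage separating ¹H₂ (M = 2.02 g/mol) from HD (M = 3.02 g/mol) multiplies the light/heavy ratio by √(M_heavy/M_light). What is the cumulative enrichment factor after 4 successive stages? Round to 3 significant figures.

2.24

The single-stage factor is √(M_heavy/M_light), so 4 stages give [√(3.02/2.02)]^4 = (3.02/2.02)^(4/2).
= 1.49505^2 = 2.24.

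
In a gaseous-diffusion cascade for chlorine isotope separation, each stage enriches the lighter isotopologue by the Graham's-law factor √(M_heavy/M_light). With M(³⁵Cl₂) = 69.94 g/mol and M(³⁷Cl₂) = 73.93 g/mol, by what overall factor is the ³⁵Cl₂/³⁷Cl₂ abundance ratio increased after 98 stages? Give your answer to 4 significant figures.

After 98 stages the ratio has grown by (√(73.93/69.94))^98 = (73.93/69.94)^(98/2).
= 1.05705^49 = 15.16.

15.16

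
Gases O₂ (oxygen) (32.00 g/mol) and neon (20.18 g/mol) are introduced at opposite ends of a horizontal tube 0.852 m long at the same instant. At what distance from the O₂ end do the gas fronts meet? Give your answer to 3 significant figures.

Distances travelled in equal time are proportional to diffusion rates, so d_O₂/d_Ne = √(M_Ne/M_O₂) = √(20.18/32.00) = 0.7941.
With d_O₂ + d_Ne = 0.852 m, d_Ne = 0.852/(1 + 0.7941) = 0.4749 m.
d_O₂ = 0.852 − 0.4749 = 0.377 m.

0.377 m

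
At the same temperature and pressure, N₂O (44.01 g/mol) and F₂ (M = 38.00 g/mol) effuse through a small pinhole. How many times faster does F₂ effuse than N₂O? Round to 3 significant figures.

1.08

Since effusion rate ∝ 1/√M, rate_F₂/rate_N₂O = √(M_N₂O/M_F₂) = √(44.01/38.00) = √1.158 = 1.08.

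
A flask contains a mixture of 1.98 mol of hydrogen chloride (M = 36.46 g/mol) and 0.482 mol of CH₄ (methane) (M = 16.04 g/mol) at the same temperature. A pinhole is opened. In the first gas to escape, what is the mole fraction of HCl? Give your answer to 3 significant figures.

0.732

Rate_i ∝ x_i/√M_i (Graham's law weighted by mole fraction), so the effusate composition follows n_i/√M_i.
x_HCl(eff) = (n_HCl/√M_HCl) / (n_HCl/√M_HCl + n_CH₄/√M_CH₄)
= (1.98/√36.46) / (1.98/√36.46 + 0.482/√16.04) = 0.3279/(0.3279 + 0.1203) = 0.732.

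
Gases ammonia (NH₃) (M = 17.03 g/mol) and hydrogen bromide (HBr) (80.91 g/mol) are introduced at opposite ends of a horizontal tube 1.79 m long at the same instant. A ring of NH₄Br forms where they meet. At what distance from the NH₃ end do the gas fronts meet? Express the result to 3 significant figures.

1.23 m

In equal time, each gas travels a distance ∝ its rate ∝ 1/√M, so d_NH₃/d_HBr = √(M_HBr/M_NH₃) = √(80.91/17.03) = 2.180.
With d_NH₃ + d_HBr = 1.79 m, d_HBr = 1.79/(1 + 2.180) = 0.5629 m.
d_NH₃ = 1.79 − 0.5629 = 1.23 m.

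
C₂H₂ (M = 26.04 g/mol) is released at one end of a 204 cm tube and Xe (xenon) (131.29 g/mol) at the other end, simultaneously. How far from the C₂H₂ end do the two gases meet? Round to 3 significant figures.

141 cm

The fronts meet when d_C₂H₂ + d_Xe = L with d_C₂H₂/d_Xe = √(M_Xe/M_C₂H₂) (Graham's law). Here √(M_Xe/M_C₂H₂) = √(131.29/26.04) = 2.245.
With d_C₂H₂ + d_Xe = 204 cm, d_Xe = 204/(1 + 2.245) = 62.86 cm.
d_C₂H₂ = 204 − 62.86 = 141 cm.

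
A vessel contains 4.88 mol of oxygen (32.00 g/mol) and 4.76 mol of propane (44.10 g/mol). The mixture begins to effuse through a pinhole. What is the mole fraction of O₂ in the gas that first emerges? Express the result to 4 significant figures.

0.5462

Each component's effusion rate ∝ (its partial pressure)·(1/√M) ∝ n_i/√M_i.
x_O₂(eff) = (n_O₂/√M_O₂) / (n_O₂/√M_O₂ + n_C₃H₈/√M_C₃H₈)
= (4.88/√32.00) / (4.88/√32.00 + 4.76/√44.10) = 0.8627/(0.8627 + 0.7168) = 0.5462.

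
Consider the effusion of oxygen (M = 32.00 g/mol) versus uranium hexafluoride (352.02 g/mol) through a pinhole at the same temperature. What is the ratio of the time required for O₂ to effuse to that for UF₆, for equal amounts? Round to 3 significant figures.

0.302

Using Graham's law: t_O₂/t_UF₆ = √(M_O₂/M_UF₆) = √(32.00/352.02) = √0.09090 = 0.302.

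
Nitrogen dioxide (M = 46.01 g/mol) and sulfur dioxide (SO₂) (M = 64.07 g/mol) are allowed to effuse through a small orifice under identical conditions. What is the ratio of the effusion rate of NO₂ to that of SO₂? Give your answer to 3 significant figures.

1.18

By Graham's law, rate_NO₂/rate_SO₂ = √(M_SO₂/M_NO₂) = √(64.07/46.01) = √1.393 = 1.18.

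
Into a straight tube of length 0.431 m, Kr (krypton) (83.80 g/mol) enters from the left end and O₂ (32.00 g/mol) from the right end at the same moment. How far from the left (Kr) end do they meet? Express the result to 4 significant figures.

In equal time, each gas travels a distance ∝ its rate ∝ 1/√M, so d_Kr/d_O₂ = √(M_O₂/M_Kr) = √(32.00/83.80) = 0.6179.
With d_Kr + d_O₂ = 0.431 m, d_O₂ = 0.431/(1 + 0.6179) = 0.2664 m.
d_Kr = 0.431 − 0.2664 = 0.1646 m.

0.1646 m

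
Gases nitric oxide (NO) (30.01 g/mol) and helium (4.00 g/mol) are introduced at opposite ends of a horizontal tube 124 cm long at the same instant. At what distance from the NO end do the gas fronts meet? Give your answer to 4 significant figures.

33.16 cm

The fronts meet when d_NO + d_He = L with d_NO/d_He = √(M_He/M_NO) (Graham's law). Here √(M_He/M_NO) = √(4.00/30.01) = 0.3651.
With d_NO + d_He = 124 cm, d_He = 124/(1 + 0.3651) = 90.84 cm.
d_NO = 124 − 90.84 = 33.16 cm.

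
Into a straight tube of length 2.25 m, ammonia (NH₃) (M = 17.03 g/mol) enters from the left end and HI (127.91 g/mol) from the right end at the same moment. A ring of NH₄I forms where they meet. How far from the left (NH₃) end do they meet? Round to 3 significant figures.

1.65 m

Distances travelled in equal time are proportional to diffusion rates, so d_NH₃/d_HI = √(M_HI/M_NH₃) = √(127.91/17.03) = 2.741.
With d_NH₃ + d_HI = 2.25 m, d_HI = 2.25/(1 + 2.741) = 0.6015 m.
d_NH₃ = 2.25 − 0.6015 = 1.65 m.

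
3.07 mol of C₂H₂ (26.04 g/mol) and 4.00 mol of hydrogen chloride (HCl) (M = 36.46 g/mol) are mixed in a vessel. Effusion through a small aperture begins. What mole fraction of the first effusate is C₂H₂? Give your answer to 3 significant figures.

0.476

Effusion rate of each component ∝ n_i/√M_i (partial pressure × 1/√M).
x_C₂H₂(eff) = (n_C₂H₂/√M_C₂H₂) / (n_C₂H₂/√M_C₂H₂ + n_HCl/√M_HCl)
= (3.07/√26.04) / (3.07/√26.04 + 4.00/√36.46) = 0.6016/(0.6016 + 0.6624) = 0.476.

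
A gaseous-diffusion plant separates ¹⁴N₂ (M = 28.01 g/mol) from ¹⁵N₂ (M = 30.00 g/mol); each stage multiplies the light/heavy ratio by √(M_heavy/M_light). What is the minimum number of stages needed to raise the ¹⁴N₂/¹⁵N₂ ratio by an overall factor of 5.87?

Single-stage factor α = √(30.00/28.01), so ln α = ½ ln(1.07105) = 0.03432.
Need α^N ≥ 5.87 ⇒ N ≥ ln(5.87) / ln α = 1.770 / 0.03432 = 51.57.
Rounding up, N = 52 stages.

52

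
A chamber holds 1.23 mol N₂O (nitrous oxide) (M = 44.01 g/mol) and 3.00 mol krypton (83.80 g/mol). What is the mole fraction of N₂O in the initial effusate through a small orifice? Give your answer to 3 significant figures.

Effusion rate of each component ∝ n_i/√M_i (partial pressure × 1/√M).
Mole fraction of N₂O in the effusate = (n_N₂O/√M_N₂O) / (n_N₂O/√M_N₂O + n_Kr/√M_Kr)
= (1.23/√44.01) / (1.23/√44.01 + 3.00/√83.80) = 0.1854/(0.1854 + 0.3277) = 0.361.

0.361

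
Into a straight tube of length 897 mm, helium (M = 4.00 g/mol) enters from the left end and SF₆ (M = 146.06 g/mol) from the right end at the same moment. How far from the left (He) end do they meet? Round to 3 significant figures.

770 mm

In equal time, each gas travels a distance ∝ its rate ∝ 1/√M, so d_He/d_SF₆ = √(M_SF₆/M_He) = √(146.06/4.00) = 6.043.
With d_He + d_SF₆ = 897 mm, d_SF₆ = 897/(1 + 6.043) = 127.4 mm.
d_He = 897 − 127.4 = 770 mm.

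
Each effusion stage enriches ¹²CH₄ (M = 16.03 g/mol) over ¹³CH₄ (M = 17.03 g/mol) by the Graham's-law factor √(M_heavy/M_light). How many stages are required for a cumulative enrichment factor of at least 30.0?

113

Single-stage factor α = √(17.03/16.03), so ln α = ½ ln(1.06238) = 0.03026.
Need α^N ≥ 30.0 ⇒ N ≥ ln(30.0) / ln α = 3.401 / 0.03026 = 112.41.
Rounding up, N = 113 stages.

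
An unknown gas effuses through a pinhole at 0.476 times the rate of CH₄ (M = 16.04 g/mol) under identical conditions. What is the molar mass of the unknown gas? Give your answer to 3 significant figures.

70.8 g/mol

Graham's law gives rate_X/rate_CH₄ = √(M_CH₄/M_X).
0.476 = √(16.04/M_X)
M_X = 16.04 / 0.476² = 16.04 / 0.2266 = 70.8 g/mol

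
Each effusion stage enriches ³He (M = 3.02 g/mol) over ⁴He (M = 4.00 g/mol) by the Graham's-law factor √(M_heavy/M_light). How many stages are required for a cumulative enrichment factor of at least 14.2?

With α = √(4.00/3.02) per stage, ln α = ½ ln(1.32450) = 0.1405.
Need α^N ≥ 14.2 ⇒ N ≥ ln(14.2) / ln α = 2.653 / 0.1405 = 18.88.
Rounding up, N = 19 stages.

19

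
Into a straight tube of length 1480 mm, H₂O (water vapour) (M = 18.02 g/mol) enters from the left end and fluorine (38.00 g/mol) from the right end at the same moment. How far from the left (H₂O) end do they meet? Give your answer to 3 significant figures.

876 mm

Graham's law gives d_H₂O/d_F₂ = rate_H₂O/rate_F₂ = √(M_F₂/M_H₂O) = √(38.00/18.02) = 1.452.
With d_H₂O + d_F₂ = 1480 mm, d_F₂ = 1480/(1 + 1.452) = 603.5 mm.
d_H₂O = 1480 − 603.5 = 876 mm.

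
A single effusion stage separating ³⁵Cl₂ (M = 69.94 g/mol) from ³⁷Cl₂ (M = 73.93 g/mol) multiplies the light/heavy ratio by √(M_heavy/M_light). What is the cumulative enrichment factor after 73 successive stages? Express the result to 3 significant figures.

7.58

The single-stage factor is √(M_heavy/M_light), so 73 stages give [√(73.93/69.94)]^73 = (73.93/69.94)^(73/2).
= 1.05705^(73/2) = 7.58.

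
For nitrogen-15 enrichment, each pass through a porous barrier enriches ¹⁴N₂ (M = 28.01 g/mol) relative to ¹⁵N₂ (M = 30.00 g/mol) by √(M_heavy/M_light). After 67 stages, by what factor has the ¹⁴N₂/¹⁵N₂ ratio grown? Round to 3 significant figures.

The single-stage factor is √(M_heavy/M_light), so 67 stages give [√(30.00/28.01)]^67 = (30.00/28.01)^(67/2).
= 1.07105^(67/2) = 9.97.

9.97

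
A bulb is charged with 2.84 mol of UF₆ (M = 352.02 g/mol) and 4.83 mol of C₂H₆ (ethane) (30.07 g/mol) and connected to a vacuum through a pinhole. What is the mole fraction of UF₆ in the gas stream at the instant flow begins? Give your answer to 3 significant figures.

Each component's effusion rate ∝ (its partial pressure)·(1/√M) ∝ n_i/√M_i.
Mole fraction of UF₆ in the effusate = (n_UF₆/√M_UF₆) / (n_UF₆/√M_UF₆ + n_C₂H₆/√M_C₂H₆)
= (2.84/√352.02) / (2.84/√352.02 + 4.83/√30.07) = 0.1514/(0.1514 + 0.8808) = 0.147.

0.147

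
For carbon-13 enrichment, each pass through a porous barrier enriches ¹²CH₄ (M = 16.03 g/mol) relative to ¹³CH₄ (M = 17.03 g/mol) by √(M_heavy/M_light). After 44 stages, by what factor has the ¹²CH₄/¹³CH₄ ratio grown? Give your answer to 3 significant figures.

3.79

Overall factor = α^44 with α = √(17.03/16.03), i.e. (17.03/16.03)^(44/2).
= 1.06238^22 = 3.79.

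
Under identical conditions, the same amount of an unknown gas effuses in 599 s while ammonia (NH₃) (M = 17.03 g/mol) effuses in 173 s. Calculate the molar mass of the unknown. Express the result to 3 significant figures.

204 g/mol

By Graham's law, t_X/t_NH₃ = √(M_X/M_NH₃).
599/173 = 3.462 = √(M_X/17.03)
M_X = 17.03 × 3.462² = 17.03 × 11.99 = 204 g/mol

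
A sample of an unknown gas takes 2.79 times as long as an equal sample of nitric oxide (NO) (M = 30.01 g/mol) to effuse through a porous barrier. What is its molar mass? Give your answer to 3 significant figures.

234 g/mol

Using Graham's law: t_X/t_NO = √(M_X/M_NO).
2.79 = √(M_X/30.01)
M_X = 30.01 × 2.79² = 30.01 × 7.784 = 234 g/mol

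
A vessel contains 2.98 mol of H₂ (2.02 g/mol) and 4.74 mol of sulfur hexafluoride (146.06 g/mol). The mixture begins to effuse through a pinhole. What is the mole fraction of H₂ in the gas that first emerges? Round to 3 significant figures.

The effusion rate of species i is ∝ p_i/√M_i ∝ n_i/√M_i.
x_H₂(eff) = (n_H₂/√M_H₂) / (n_H₂/√M_H₂ + n_SF₆/√M_SF₆)
= (2.98/√2.02) / (2.98/√2.02 + 4.74/√146.06) = 2.097/(2.097 + 0.3922) = 0.842.

0.842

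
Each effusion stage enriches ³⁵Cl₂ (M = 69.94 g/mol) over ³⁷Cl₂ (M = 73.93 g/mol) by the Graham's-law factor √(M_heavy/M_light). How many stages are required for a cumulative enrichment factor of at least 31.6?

Per stage α = (73.93/69.94)^(1/2) = 1.05705^0.5, giving ln α = 0.02774.
Need α^N ≥ 31.6 ⇒ N ≥ ln(31.6) / ln α = 3.453 / 0.02774 = 124.48.
Minimum whole number of stages: N = 125.

125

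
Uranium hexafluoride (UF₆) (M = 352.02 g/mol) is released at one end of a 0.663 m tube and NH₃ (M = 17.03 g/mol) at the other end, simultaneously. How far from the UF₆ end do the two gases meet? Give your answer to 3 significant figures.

0.120 m

In equal time, each gas travels a distance ∝ its rate ∝ 1/√M, so d_UF₆/d_NH₃ = √(M_NH₃/M_UF₆) = √(17.03/352.02) = 0.2199.
With d_UF₆ + d_NH₃ = 0.663 m, d_NH₃ = 0.663/(1 + 0.2199) = 0.5435 m.
d_UF₆ = 0.663 − 0.5435 = 0.120 m.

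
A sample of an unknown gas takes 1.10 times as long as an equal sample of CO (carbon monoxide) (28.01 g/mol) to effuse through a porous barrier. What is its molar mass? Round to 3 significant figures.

Using Graham's law: t_X/t_CO = √(M_X/M_CO).
1.10 = √(M_X/28.01)
M_X = 28.01 × 1.10² = 28.01 × 1.210 = 33.9 g/mol

33.9 g/mol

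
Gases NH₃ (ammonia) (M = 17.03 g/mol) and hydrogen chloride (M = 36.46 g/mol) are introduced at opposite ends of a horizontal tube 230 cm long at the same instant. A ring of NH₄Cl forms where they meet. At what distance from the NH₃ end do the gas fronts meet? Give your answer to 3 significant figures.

In equal time, each gas travels a distance ∝ its rate ∝ 1/√M, so d_NH₃/d_HCl = √(M_HCl/M_NH₃) = √(36.46/17.03) = 1.463.
With d_NH₃ + d_HCl = 230 cm, d_HCl = 230/(1 + 1.463) = 93.37 cm.
d_NH₃ = 230 − 93.37 = 137 cm.

137 cm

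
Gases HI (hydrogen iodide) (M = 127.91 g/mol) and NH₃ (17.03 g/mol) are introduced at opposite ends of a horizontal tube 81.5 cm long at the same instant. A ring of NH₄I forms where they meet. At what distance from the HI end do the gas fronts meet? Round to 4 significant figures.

Graham's law gives d_HI/d_NH₃ = rate_HI/rate_NH₃ = √(M_NH₃/M_HI) = √(17.03/127.91) = 0.3649.
With d_HI + d_NH₃ = 81.5 cm, d_NH₃ = 81.5/(1 + 0.3649) = 59.71 cm.
d_HI = 81.5 − 59.71 = 21.79 cm.

21.79 cm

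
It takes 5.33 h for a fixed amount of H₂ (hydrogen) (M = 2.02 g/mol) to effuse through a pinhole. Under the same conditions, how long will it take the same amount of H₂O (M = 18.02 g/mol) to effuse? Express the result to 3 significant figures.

15.9 h

Graham's law gives t_H₂O/t_H₂ = √(M_H₂O/M_H₂) = √(18.02/2.02) = √8.921 = 2.987.
So the time for H₂O is 5.33 × 2.987 = 15.9 h.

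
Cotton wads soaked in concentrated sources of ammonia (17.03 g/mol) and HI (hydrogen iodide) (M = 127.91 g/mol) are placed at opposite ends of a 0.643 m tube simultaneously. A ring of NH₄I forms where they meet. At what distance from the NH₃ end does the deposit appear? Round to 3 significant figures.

0.471 m

The fronts meet when d_NH₃ + d_HI = L with d_NH₃/d_HI = √(M_HI/M_NH₃) (Graham's law). Here √(M_HI/M_NH₃) = √(127.91/17.03) = 2.741.
With d_NH₃ + d_HI = 0.643 m, d_HI = 0.643/(1 + 2.741) = 0.1719 m.
d_NH₃ = 0.643 − 0.1719 = 0.471 m.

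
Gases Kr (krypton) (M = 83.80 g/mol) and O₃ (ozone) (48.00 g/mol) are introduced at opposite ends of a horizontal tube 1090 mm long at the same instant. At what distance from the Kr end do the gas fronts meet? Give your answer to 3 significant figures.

470 mm

Distances travelled in equal time are proportional to diffusion rates, so d_Kr/d_O₃ = √(M_O₃/M_Kr) = √(48.00/83.80) = 0.7568.
With d_Kr + d_O₃ = 1090 mm, d_O₃ = 1090/(1 + 0.7568) = 620.4 mm.
d_Kr = 1090 − 620.4 = 470 mm.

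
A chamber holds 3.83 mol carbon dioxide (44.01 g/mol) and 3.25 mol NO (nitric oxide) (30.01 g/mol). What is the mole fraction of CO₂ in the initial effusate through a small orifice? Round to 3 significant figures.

The effusion rate of species i is ∝ p_i/√M_i ∝ n_i/√M_i.
So x_CO₂ in the escaping gas = (n_CO₂/√M_CO₂) / Σ(n_i/√M_i)
= (3.83/√44.01) / (3.83/√44.01 + 3.25/√30.01) = 0.5773/(0.5773 + 0.5933) = 0.493.

0.493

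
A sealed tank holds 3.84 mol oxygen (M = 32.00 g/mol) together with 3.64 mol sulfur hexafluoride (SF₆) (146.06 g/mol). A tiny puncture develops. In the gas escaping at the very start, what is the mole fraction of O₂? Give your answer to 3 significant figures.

Rate_i ∝ x_i/√M_i (Graham's law weighted by mole fraction), so the effusate composition follows n_i/√M_i.
So x_O₂ in the escaping gas = (n_O₂/√M_O₂) / Σ(n_i/√M_i)
= (3.84/√32.00) / (3.84/√32.00 + 3.64/√146.06) = 0.6788/(0.6788 + 0.3012) = 0.693.

0.693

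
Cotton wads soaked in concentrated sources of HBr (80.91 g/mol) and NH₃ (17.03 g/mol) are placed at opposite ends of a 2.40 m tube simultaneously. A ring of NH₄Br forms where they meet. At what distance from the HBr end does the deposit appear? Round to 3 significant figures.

In equal time, each gas travels a distance ∝ its rate ∝ 1/√M, so d_HBr/d_NH₃ = √(M_NH₃/M_HBr) = √(17.03/80.91) = 0.4588.
With d_HBr + d_NH₃ = 2.40 m, d_NH₃ = 2.40/(1 + 0.4588) = 1.645 m.
d_HBr = 2.40 − 1.645 = 0.755 m.

0.755 m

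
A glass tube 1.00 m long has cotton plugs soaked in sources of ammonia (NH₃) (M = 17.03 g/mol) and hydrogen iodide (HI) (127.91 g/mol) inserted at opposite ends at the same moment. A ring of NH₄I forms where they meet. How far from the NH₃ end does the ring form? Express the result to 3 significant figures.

0.733 m

The fronts meet when d_NH₃ + d_HI = L with d_NH₃/d_HI = √(M_HI/M_NH₃) (Graham's law). Here √(M_HI/M_NH₃) = √(127.91/17.03) = 2.741.
With d_NH₃ + d_HI = 1.00 m, d_HI = 1.00/(1 + 2.741) = 0.2673 m.
d_NH₃ = 1.00 − 0.2673 = 0.733 m.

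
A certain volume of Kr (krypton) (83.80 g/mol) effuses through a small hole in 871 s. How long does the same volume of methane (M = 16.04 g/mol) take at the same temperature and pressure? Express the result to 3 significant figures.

381 s

From Graham's law, t_CH₄/t_Kr = √(M_CH₄/M_Kr) = √(16.04/83.80) = √0.1914 = 0.4375.
So the time for CH₄ is 871 × 0.4375 = 381 s.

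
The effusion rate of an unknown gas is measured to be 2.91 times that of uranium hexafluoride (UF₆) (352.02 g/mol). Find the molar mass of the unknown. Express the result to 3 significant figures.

Using Graham's law: rate_X/rate_UF₆ = √(M_UF₆/M_X).
2.91 = √(352.02/M_X)
M_X = 352.02 / 2.91² = 352.02 / 8.468 = 41.6 g/mol

41.6 g/mol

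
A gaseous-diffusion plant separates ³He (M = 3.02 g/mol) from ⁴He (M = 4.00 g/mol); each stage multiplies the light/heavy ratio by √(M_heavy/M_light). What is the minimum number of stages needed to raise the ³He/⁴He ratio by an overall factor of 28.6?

24

Single-stage factor α = √(4.00/3.02), so ln α = ½ ln(1.32450) = 0.1405.
Need α^N ≥ 28.6 ⇒ N ≥ ln(28.6) / ln α = 3.353 / 0.1405 = 23.86.
Minimum whole number of stages: N = 24.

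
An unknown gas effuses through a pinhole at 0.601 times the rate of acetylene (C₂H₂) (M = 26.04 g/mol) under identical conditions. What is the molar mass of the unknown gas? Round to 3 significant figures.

From Graham's law, rate_X/rate_C₂H₂ = √(M_C₂H₂/M_X).
0.601 = √(26.04/M_X)
M_X = 26.04 / 0.601² = 26.04 / 0.3612 = 72.1 g/mol

72.1 g/mol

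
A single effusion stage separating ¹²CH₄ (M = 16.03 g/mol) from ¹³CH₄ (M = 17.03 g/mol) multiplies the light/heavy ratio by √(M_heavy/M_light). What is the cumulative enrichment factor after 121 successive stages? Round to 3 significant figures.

Overall factor = α^121 with α = √(17.03/16.03), i.e. (17.03/16.03)^(121/2).
= 1.06238^(121/2) = 38.9.

38.9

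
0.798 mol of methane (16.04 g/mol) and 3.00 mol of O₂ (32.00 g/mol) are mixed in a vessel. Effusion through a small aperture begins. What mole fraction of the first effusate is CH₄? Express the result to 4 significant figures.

Each component's effusion rate ∝ (its partial pressure)·(1/√M) ∝ n_i/√M_i.
Mole fraction of CH₄ in the effusate = (n_CH₄/√M_CH₄) / (n_CH₄/√M_CH₄ + n_O₂/√M_O₂)
= (0.798/√16.04) / (0.798/√16.04 + 3.00/√32.00) = 0.1993/(0.1993 + 0.5303) = 0.2731.

0.2731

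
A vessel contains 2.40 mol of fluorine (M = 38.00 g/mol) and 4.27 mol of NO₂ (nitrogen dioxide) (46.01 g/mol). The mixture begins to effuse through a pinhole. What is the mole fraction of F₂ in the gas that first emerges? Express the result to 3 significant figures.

The effusion rate of species i is ∝ p_i/√M_i ∝ n_i/√M_i.
Mole fraction of F₂ in the effusate = (n_F₂/√M_F₂) / (n_F₂/√M_F₂ + n_NO₂/√M_NO₂)
= (2.40/√38.00) / (2.40/√38.00 + 4.27/√46.01) = 0.3893/(0.3893 + 0.6295) = 0.382.

0.382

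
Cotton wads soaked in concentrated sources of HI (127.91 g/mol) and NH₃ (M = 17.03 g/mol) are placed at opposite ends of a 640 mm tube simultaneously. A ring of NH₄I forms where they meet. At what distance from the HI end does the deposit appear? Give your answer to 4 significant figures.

171.1 mm

In equal time, each gas travels a distance ∝ its rate ∝ 1/√M, so d_HI/d_NH₃ = √(M_NH₃/M_HI) = √(17.03/127.91) = 0.3649.
With d_HI + d_NH₃ = 640 mm, d_NH₃ = 640/(1 + 0.3649) = 468.9 mm.
d_HI = 640 − 468.9 = 171.1 mm.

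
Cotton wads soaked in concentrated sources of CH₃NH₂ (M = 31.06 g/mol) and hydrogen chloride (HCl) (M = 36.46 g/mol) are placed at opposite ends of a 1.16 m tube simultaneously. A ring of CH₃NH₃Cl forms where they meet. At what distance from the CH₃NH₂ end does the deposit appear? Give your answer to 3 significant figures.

0.603 m

In equal time, each gas travels a distance ∝ its rate ∝ 1/√M, so d_CH₃NH₂/d_HCl = √(M_HCl/M_CH₃NH₂) = √(36.46/31.06) = 1.083.
With d_CH₃NH₂ + d_HCl = 1.16 m, d_HCl = 1.16/(1 + 1.083) = 0.5568 m.
d_CH₃NH₂ = 1.16 − 0.5568 = 0.603 m.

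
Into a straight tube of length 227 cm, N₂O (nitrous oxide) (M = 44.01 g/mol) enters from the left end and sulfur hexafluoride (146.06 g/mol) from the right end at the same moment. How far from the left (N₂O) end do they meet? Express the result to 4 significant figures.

146.6 cm

The fronts meet when d_N₂O + d_SF₆ = L with d_N₂O/d_SF₆ = √(M_SF₆/M_N₂O) (Graham's law). Here √(M_SF₆/M_N₂O) = √(146.06/44.01) = 1.822.
With d_N₂O + d_SF₆ = 227 cm, d_SF₆ = 227/(1 + 1.822) = 80.45 cm.
d_N₂O = 227 − 80.45 = 146.6 cm.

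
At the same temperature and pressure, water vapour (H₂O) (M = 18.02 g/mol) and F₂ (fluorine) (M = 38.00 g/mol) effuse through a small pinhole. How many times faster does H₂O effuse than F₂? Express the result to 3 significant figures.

Using Graham's law: rate_H₂O/rate_F₂ = √(M_F₂/M_H₂O) = √(38.00/18.02) = √2.109 = 1.45.

1.45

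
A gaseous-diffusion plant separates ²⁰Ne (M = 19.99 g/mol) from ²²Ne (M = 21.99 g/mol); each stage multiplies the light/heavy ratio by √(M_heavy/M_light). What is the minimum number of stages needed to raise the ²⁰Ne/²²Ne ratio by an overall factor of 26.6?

69

Per stage α = (21.99/19.99)^(1/2) = 1.10005^0.5, giving ln α = 0.04768.
Need α^N ≥ 26.6 ⇒ N ≥ ln(26.6) / ln α = 3.281 / 0.04768 = 68.81.
So at least 69 stages are needed.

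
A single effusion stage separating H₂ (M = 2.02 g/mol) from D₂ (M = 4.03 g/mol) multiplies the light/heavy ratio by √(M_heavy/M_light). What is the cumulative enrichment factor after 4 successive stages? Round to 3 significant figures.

After 4 stages the ratio has grown by (√(4.03/2.02))^4 = (4.03/2.02)^(4/2).
= 1.99505^2 = 3.98.

3.98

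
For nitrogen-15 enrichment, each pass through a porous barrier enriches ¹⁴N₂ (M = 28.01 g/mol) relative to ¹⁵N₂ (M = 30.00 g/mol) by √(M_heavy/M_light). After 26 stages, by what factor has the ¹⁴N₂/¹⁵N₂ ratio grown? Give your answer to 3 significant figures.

2.44

The single-stage factor is √(M_heavy/M_light), so 26 stages give [√(30.00/28.01)]^26 = (30.00/28.01)^(26/2).
= 1.07105^13 = 2.44.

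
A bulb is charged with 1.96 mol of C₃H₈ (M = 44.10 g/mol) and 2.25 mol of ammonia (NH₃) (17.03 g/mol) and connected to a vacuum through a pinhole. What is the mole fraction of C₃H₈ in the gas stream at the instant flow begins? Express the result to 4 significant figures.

Rate_i ∝ x_i/√M_i (Graham's law weighted by mole fraction), so the effusate composition follows n_i/√M_i.
x_C₃H₈(eff) = (n_C₃H₈/√M_C₃H₈) / (n_C₃H₈/√M_C₃H₈ + n_NH₃/√M_NH₃)
= (1.96/√44.10) / (1.96/√44.10 + 2.25/√17.03) = 0.2951/(0.2951 + 0.5452) = 0.3512.

0.3512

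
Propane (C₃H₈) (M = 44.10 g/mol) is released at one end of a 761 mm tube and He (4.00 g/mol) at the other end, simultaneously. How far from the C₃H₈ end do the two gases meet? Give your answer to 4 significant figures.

176.1 mm

Graham's law gives d_C₃H₈/d_He = rate_C₃H₈/rate_He = √(M_He/M_C₃H₈) = √(4.00/44.10) = 0.3012.
With d_C₃H₈ + d_He = 761 mm, d_He = 761/(1 + 0.3012) = 584.9 mm.
d_C₃H₈ = 761 − 584.9 = 176.1 mm.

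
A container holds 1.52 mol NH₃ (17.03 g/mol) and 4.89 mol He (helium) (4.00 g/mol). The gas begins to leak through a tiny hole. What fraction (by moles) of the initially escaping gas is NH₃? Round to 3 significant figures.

0.131

Each component's effusion rate ∝ (its partial pressure)·(1/√M) ∝ n_i/√M_i.
x_NH₃(eff) = (n_NH₃/√M_NH₃) / (n_NH₃/√M_NH₃ + n_He/√M_He)
= (1.52/√17.03) / (1.52/√17.03 + 4.89/√4.00) = 0.3683/(0.3683 + 2.445) = 0.131.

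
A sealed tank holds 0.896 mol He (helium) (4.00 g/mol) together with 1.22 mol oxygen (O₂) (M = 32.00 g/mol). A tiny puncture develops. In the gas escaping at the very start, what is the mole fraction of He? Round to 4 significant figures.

0.6750

Effusion rate of each component ∝ n_i/√M_i (partial pressure × 1/√M).
x_He(eff) = (n_He/√M_He) / (n_He/√M_He + n_O₂/√M_O₂)
= (0.896/√4.00) / (0.896/√4.00 + 1.22/√32.00) = 0.4480/(0.4480 + 0.2157) = 0.6750.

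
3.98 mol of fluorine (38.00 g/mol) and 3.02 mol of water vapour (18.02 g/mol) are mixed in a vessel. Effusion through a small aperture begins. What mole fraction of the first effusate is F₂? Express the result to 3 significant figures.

0.476

Each component's effusion rate ∝ (its partial pressure)·(1/√M) ∝ n_i/√M_i.
x_F₂(eff) = (n_F₂/√M_F₂) / (n_F₂/√M_F₂ + n_H₂O/√M_H₂O)
= (3.98/√38.00) / (3.98/√38.00 + 3.02/√18.02) = 0.6456/(0.6456 + 0.7114) = 0.476.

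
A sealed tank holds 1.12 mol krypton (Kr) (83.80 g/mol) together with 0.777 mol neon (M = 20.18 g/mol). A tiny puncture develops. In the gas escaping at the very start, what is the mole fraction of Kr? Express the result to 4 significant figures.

0.4143

The effusion rate of species i is ∝ p_i/√M_i ∝ n_i/√M_i.
Mole fraction of Kr in the effusate = (n_Kr/√M_Kr) / (n_Kr/√M_Kr + n_Ne/√M_Ne)
= (1.12/√83.80) / (1.12/√83.80 + 0.777/√20.18) = 0.1223/(0.1223 + 0.1730) = 0.4143.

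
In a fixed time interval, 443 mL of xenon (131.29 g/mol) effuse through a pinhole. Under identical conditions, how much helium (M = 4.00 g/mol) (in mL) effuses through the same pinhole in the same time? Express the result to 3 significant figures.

2540 mL

From Graham's law, rate_He/rate_Xe = √(M_Xe/M_He) = √(131.29/4.00) = √32.82 = 5.729.
So the volume for He is 443 × 5.729 = 2540 mL.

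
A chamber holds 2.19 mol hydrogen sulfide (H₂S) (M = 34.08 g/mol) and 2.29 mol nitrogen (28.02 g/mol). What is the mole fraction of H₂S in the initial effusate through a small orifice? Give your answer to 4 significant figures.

0.4644

Rate_i ∝ x_i/√M_i (Graham's law weighted by mole fraction), so the effusate composition follows n_i/√M_i.
x_H₂S(eff) = (n_H₂S/√M_H₂S) / (n_H₂S/√M_H₂S + n_N₂/√M_N₂)
= (2.19/√34.08) / (2.19/√34.08 + 2.29/√28.02) = 0.3751/(0.3751 + 0.4326) = 0.4644.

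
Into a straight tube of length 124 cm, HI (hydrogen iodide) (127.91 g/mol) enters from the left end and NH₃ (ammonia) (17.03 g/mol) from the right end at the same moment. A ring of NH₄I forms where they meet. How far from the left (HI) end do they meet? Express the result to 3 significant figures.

33.1 cm

Graham's law gives d_HI/d_NH₃ = rate_HI/rate_NH₃ = √(M_NH₃/M_HI) = √(17.03/127.91) = 0.3649.
With d_HI + d_NH₃ = 124 cm, d_NH₃ = 124/(1 + 0.3649) = 90.85 cm.
d_HI = 124 − 90.85 = 33.1 cm.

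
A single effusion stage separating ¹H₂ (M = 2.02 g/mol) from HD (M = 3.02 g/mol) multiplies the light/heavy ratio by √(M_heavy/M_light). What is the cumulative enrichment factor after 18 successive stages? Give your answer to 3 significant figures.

37.3

The single-stage factor is √(M_heavy/M_light), so 18 stages give [√(3.02/2.02)]^18 = (3.02/2.02)^(18/2).
= 1.49505^9 = 37.3.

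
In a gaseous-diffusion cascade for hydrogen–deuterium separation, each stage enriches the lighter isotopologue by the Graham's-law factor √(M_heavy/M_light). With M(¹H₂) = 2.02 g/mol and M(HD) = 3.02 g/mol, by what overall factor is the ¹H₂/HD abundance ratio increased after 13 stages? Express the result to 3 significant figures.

Overall factor = α^13 with α = √(3.02/2.02), i.e. (3.02/2.02)^(13/2).
= 1.49505^(13/2) = 13.7.

13.7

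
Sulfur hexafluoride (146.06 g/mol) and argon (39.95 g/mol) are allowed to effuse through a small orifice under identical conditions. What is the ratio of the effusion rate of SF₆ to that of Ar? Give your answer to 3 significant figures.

Using Graham's law: rate_SF₆/rate_Ar = √(M_Ar/M_SF₆) = √(39.95/146.06) = √0.2735 = 0.523.

0.523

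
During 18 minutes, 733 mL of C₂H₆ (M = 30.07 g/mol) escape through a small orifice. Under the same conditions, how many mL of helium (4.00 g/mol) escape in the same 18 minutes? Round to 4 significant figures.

2010 mL

Using Graham's law: rate_He/rate_C₂H₆ = √(M_C₂H₆/M_He) = √(30.07/4.00) = √7.518 = 2.742.
So the volume for He is 733 × 2.742 = 2010 mL.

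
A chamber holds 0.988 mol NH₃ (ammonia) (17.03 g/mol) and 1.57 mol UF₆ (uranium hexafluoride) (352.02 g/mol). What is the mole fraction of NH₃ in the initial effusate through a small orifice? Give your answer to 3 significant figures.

Each component's effusion rate ∝ (its partial pressure)·(1/√M) ∝ n_i/√M_i.
x_NH₃(eff) = (n_NH₃/√M_NH₃) / (n_NH₃/√M_NH₃ + n_UF₆/√M_UF₆)
= (0.988/√17.03) / (0.988/√17.03 + 1.57/√352.02) = 0.2394/(0.2394 + 0.08368) = 0.741.

0.741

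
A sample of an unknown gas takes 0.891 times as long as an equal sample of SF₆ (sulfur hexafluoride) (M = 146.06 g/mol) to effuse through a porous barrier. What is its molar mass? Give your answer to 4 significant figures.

Since effusion rate ∝ 1/√M, t_X/t_SF₆ = √(M_X/M_SF₆).
0.891 = √(M_X/146.06)
M_X = 146.06 × 0.891² = 146.06 × 0.7939 = 116.0 g/mol

116.0 g/mol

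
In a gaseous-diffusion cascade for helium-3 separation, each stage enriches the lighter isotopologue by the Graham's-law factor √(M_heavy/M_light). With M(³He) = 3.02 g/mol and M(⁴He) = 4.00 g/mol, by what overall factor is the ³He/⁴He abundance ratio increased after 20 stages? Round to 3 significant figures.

The single-stage factor is √(M_heavy/M_light), so 20 stages give [√(4.00/3.02)]^20 = (4.00/3.02)^(20/2).
= 1.32450^10 = 16.6.

16.6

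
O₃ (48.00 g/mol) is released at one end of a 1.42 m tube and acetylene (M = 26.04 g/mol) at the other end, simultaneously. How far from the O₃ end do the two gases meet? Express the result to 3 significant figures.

Distances travelled in equal time are proportional to diffusion rates, so d_O₃/d_C₂H₂ = √(M_C₂H₂/M_O₃) = √(26.04/48.00) = 0.7365.
With d_O₃ + d_C₂H₂ = 1.42 m, d_C₂H₂ = 1.42/(1 + 0.7365) = 0.8177 m.
d_O₃ = 1.42 − 0.8177 = 0.602 m.

0.602 m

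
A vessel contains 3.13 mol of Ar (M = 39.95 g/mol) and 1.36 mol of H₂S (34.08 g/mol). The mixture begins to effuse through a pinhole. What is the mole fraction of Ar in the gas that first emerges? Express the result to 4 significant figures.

0.6801

Each component's effusion rate ∝ (its partial pressure)·(1/√M) ∝ n_i/√M_i.
So x_Ar in the escaping gas = (n_Ar/√M_Ar) / Σ(n_i/√M_i)
= (3.13/√39.95) / (3.13/√39.95 + 1.36/√34.08) = 0.4952/(0.4952 + 0.2330) = 0.6801.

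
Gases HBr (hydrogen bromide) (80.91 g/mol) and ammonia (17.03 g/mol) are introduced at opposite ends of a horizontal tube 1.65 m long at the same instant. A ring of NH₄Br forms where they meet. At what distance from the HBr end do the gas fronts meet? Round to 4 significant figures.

0.5189 m

Graham's law gives d_HBr/d_NH₃ = rate_HBr/rate_NH₃ = √(M_NH₃/M_HBr) = √(17.03/80.91) = 0.4588.
With d_HBr + d_NH₃ = 1.65 m, d_NH₃ = 1.65/(1 + 0.4588) = 1.131 m.
d_HBr = 1.65 − 1.131 = 0.5189 m.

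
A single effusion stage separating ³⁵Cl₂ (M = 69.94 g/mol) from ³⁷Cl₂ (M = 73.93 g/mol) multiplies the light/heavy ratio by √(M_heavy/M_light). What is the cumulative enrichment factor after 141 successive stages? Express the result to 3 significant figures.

Each stage multiplies the ratio by α = √(73.93/69.94), so after 141 stages the overall factor is α^141 = (73.93/69.94)^(141/2).
= 1.05705^(141/2) = 50.0.

50.0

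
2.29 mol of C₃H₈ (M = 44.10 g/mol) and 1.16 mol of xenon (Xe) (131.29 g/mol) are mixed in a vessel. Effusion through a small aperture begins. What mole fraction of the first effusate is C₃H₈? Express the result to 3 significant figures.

The effusion rate of species i is ∝ p_i/√M_i ∝ n_i/√M_i.
Mole fraction of C₃H₈ in the effusate = (n_C₃H₈/√M_C₃H₈) / (n_C₃H₈/√M_C₃H₈ + n_Xe/√M_Xe)
= (2.29/√44.10) / (2.29/√44.10 + 1.16/√131.29) = 0.3448/(0.3448 + 0.1012) = 0.773.

0.773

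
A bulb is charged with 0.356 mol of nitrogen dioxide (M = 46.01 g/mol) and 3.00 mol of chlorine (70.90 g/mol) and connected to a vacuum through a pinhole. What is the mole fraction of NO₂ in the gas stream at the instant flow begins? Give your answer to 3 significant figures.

The effusion rate of species i is ∝ p_i/√M_i ∝ n_i/√M_i.
Mole fraction of NO₂ in the effusate = (n_NO₂/√M_NO₂) / (n_NO₂/√M_NO₂ + n_Cl₂/√M_Cl₂)
= (0.356/√46.01) / (0.356/√46.01 + 3.00/√70.90) = 0.05248/(0.05248 + 0.3563) = 0.128.

0.128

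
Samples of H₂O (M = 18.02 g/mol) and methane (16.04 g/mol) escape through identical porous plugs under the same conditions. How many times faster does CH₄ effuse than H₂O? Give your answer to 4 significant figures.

1.060

Using Graham's law: rate_CH₄/rate_H₂O = √(M_H₂O/M_CH₄) = √(18.02/16.04) = √1.123 = 1.060.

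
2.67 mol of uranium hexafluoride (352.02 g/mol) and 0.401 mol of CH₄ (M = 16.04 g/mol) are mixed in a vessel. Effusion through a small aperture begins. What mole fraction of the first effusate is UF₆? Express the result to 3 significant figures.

Each component's effusion rate ∝ (its partial pressure)·(1/√M) ∝ n_i/√M_i.
Mole fraction of UF₆ in the effusate = (n_UF₆/√M_UF₆) / (n_UF₆/√M_UF₆ + n_CH₄/√M_CH₄)
= (2.67/√352.02) / (2.67/√352.02 + 0.401/√16.04) = 0.1423/(0.1423 + 0.1001) = 0.587.

0.587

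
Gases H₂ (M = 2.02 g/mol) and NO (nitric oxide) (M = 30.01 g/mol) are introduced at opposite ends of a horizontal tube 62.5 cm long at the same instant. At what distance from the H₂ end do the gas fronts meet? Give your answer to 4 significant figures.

49.63 cm

Distances travelled in equal time are proportional to diffusion rates, so d_H₂/d_NO = √(M_NO/M_H₂) = √(30.01/2.02) = 3.854.
With d_H₂ + d_NO = 62.5 cm, d_NO = 62.5/(1 + 3.854) = 12.87 cm.
d_H₂ = 62.5 − 12.87 = 49.63 cm.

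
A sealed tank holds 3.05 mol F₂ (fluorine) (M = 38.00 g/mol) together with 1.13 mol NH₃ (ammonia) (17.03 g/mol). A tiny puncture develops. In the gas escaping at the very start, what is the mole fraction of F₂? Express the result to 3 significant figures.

Effusion rate of each component ∝ n_i/√M_i (partial pressure × 1/√M).
Mole fraction of F₂ in the effusate = (n_F₂/√M_F₂) / (n_F₂/√M_F₂ + n_NH₃/√M_NH₃)
= (3.05/√38.00) / (3.05/√38.00 + 1.13/√17.03) = 0.4948/(0.4948 + 0.2738) = 0.644.

0.644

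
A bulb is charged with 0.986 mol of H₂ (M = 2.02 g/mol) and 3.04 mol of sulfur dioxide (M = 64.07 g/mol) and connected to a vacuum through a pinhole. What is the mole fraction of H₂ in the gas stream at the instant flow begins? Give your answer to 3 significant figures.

Rate_i ∝ x_i/√M_i (Graham's law weighted by mole fraction), so the effusate composition follows n_i/√M_i.
Mole fraction of H₂ in the effusate = (n_H₂/√M_H₂) / (n_H₂/√M_H₂ + n_SO₂/√M_SO₂)
= (0.986/√2.02) / (0.986/√2.02 + 3.04/√64.07) = 0.6937/(0.6937 + 0.3798) = 0.646.

0.646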